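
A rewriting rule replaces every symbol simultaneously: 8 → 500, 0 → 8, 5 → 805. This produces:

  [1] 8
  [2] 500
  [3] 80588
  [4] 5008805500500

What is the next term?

Applying the rule to each of the 13 symbols of 5008805500500 gives the pieces 805 8 8 500 500 8 805 805 8 8 805 8 8, which concatenate to the answer.

8058850050088058058880588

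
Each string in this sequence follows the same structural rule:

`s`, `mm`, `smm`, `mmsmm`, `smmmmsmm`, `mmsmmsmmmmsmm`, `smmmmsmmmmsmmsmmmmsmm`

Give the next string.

mmsmmsmmmmsmmsmmmmsmmmmsmmsmmmmsmm

This is a Fibonacci-style word recurrence s(k) = s(k−2)·s(k−1): e.g. s·mm = smm.
The next term joins mmsmmsmmmmsmm and smmmmsmmmmsmmsmmmmsmm.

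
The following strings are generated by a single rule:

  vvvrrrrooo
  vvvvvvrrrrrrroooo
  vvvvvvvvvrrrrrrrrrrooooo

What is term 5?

vvvvvvvvvvvvvvvrrrrrrrrrrrrrrrrooooooo

Reading off run lengths: v runs 3, 6, 9; r runs 4, 7, 10; o runs 3, 4, 5 — each is linear in n (n = 1, 2, …).
At n = 5 the blocks have lengths 15, 16, 7.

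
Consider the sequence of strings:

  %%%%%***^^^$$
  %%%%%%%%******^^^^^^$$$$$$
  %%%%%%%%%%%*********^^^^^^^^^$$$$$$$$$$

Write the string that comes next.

The n-th term is 3n+2 %'s then 3n *'s then 3n ^'s then 4n-2 $'s (n = 1, 2, …).
Setting n = 4 gives 14, 12, 12, 14 characters in each block.

%%%%%%%%%%%%%%************^^^^^^^^^^^^$$$$$$$$$$$$$$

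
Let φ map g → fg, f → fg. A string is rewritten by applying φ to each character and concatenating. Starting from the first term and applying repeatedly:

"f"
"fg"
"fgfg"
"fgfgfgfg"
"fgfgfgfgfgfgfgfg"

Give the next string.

Rewriting the 16 symbols of fgfgfgfgfgfgfgfg one by one yields fg fg fg fg fg fg fg fg fg fg fg fg fg fg fg fg; concatenated:

fgfgfgfgfgfgfgfgfgfgfgfgfgfgfgfg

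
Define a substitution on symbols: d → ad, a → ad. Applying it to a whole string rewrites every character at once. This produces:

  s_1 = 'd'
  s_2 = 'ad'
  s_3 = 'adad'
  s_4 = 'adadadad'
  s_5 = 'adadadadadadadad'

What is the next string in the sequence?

Applying the rule to each of the 16 symbols of adadadadadadadad gives the pieces ad ad ad ad ad ad ad ad ad ad ad ad ad ad ad ad, which concatenate to the answer.

adadadadadadadadadadadadadadadad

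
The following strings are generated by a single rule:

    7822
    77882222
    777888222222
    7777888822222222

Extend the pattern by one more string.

77777888882222222222

Term n consists of n 7's, followed by n 8's, followed by 2n 2's (n = 1, 2, …).
At n = 5 the blocks have lengths 5, 5, 10.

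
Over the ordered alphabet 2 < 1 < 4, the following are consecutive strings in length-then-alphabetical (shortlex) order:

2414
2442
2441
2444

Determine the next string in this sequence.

Treat 2444 as a base-3 numeral over the given alphabet and add one, carrying through any trailing 4's.

1222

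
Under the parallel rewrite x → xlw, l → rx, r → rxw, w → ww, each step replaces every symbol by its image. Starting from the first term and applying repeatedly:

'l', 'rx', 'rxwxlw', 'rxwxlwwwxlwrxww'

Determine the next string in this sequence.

rxwxlwwwxlwrxwwwwwwxlwrxwwrxwxlwwwww

Replace each of the 15 characters of rxwxlwwwxlwrxww in place — rxw xlw ww xlw rx ww ww ww xlw rx ww rxw xlw ww ww — and concatenate.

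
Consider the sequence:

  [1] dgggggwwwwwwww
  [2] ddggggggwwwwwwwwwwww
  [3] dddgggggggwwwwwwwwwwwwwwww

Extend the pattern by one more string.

Term n consists of n-1 d's, followed by n+3 g's, followed by 4n w's, where the shown terms are n = 2, 3, 4.
Setting n = 5 gives 4, 8, 20 characters in each block.

ddddggggggggwwwwwwwwwwwwwwwwwwww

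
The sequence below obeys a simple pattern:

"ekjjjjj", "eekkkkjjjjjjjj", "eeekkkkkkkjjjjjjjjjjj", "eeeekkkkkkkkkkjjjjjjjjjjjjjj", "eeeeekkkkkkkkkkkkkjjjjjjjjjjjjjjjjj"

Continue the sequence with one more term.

eeeeeekkkkkkkkkkkkkkkkjjjjjjjjjjjjjjjjjjjj

Reading off run lengths: e runs 1, 2, 3, 4, 5; k runs 1, 4, 7, 10, 13; j runs 5, 8, 11, 14, 17 — each is linear in n (n = 1, 2, …).
For the next term, n = 6, so the run lengths are 6, 16, 20.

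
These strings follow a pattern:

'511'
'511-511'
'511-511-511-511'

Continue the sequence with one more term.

Each string is two copies of the previous one joined by '-'.
One more doubling of 511-511-511-511 gives the answer.

511-511-511-511-511-511-511-511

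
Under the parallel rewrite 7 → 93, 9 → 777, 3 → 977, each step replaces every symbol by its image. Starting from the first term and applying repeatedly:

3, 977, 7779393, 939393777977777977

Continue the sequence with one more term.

Rewriting the 18 symbols of 939393777977777977 one by one yields 777 977 777 977 777 977 93 93 93 777 93 93 93 93 93 777 93 93; concatenated:

77797777797777797793939377793939393937779393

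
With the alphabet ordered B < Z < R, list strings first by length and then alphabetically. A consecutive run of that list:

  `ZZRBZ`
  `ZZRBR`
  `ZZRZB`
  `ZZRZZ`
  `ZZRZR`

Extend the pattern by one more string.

ZZRRB

Treat ZZRZR as a base-3 numeral over the given alphabet and add one, carrying through any trailing R's.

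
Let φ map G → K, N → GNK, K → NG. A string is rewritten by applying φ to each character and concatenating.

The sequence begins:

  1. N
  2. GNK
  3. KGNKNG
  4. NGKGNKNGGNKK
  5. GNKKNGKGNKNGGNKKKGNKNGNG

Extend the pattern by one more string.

Rewriting the 24 symbols of GNKKNGKGNKNGGNKKKGNKNGNG one by one yields K GNK NG NG GNK K NG K GNK NG GNK K K GNK NG NG NG K GNK NG GNK K GNK K; concatenated:

KGNKNGNGGNKKNGKGNKNGGNKKKGNKNGNGNGKGNKNGGNKKGNKK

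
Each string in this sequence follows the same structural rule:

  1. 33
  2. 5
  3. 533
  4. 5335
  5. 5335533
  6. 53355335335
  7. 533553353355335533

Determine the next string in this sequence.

53355335335533553353355335335

From term 3 onward, concatenate the last term with the second-to-last: 5·33 = 533, 533·5 = 5335, …
The next term joins 533553353355335533 and 53355335335.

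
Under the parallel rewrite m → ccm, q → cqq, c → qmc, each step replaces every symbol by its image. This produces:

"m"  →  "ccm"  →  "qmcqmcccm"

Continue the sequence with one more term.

cqqccmqmccqqccmqmcqmcqmcccm

Rewriting each symbol of qmcqmcccm: q→cqq, m→ccm, c→qmc, q→cqq, m→ccm, c→qmc, c→qmc, c→qmc, m→ccm, which concatenates to cqq ccm qmc cqq ccm qmc qmc qmc ccm.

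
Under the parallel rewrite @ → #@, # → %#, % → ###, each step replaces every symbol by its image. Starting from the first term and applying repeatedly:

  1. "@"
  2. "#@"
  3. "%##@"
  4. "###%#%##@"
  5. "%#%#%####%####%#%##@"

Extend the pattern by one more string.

Rewriting the 20 symbols of %#%#%####%####%#%##@ one by one yields ### %# ### %# ### %# %# %# %# ### %# %# %# %# ### %# ### %# %# #@; concatenated:

###%####%####%#%#%#%####%#%#%#%####%####%#%##@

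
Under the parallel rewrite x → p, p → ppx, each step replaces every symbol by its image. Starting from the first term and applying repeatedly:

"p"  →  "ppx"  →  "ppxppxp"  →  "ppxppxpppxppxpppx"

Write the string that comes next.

ppxppxpppxppxpppxppxppxpppxppxpppxppxppxp

Replace each of the 17 characters of ppxppxpppxppxpppx in place — ppx ppx p ppx ppx p ppx ppx ppx p ppx ppx p ppx ppx ppx p — and concatenate.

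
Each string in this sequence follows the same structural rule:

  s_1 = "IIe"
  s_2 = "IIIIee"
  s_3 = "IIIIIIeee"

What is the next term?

IIIIIIIIeeee

The n-th term is 2n I's then n e's (n = 1, 2, …).
For the next term, n = 4, so the run lengths are 8, 4.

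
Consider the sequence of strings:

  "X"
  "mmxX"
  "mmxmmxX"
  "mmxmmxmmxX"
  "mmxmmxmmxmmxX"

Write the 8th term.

Every step adds mmx at the front: s(k+1) = mmx·s(k).
From mmxmmxmmxmmxX, 3 further steps: mmxmmxmmxmmxX → mmxmmxmmxmmxmmxX → mmxmmxmmxmmxmmxmmxX → (answer).

mmxmmxmmxmmxmmxmmxmmxX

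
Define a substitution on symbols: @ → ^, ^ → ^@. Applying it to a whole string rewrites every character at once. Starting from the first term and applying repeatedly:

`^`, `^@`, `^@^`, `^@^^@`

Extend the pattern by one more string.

Expanding ^@^^@: ^→^@, @→^, ^→^@, ^→^@, @→^. Concatenated: ^@ ^ ^@ ^@ ^.

^@^^@^@^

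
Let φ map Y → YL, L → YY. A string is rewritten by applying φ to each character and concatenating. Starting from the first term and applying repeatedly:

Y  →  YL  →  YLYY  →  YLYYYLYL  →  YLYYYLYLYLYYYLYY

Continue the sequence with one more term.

Replace each of the 16 characters of YLYYYLYLYLYYYLYY in place — YL YY YL YL YL YY YL YY YL YY YL YL YL YY YL YL — and concatenate.

YLYYYLYLYLYYYLYYYLYYYLYLYLYYYLYL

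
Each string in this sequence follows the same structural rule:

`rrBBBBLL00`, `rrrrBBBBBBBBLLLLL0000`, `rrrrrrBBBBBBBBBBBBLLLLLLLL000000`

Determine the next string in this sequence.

rrrrrrrrBBBBBBBBBBBBBBBBLLLLLLLLLLL00000000

Each string has the form r^{2n} B^{4n} L^{3n-1} 0^{2n} (n = 1, 2, …).
For the next term, n = 4, so the run lengths are 8, 16, 11, 8.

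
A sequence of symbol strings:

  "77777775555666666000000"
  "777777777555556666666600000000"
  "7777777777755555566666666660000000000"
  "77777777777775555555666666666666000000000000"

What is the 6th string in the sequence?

7777777777777777755555555566666666666666660000000000000000

Term n consists of 2n+1 7's, followed by n+1 5's, followed by 2n 6's, followed by 2n 0's, where the shown terms are n = 3, 4, 5, 6.
Setting n = 8 gives 17, 9, 16, 16 characters in each block.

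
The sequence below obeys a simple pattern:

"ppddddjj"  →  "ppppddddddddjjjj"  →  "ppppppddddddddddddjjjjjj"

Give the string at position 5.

Reading off run lengths: p runs 2, 4, 6; d runs 4, 8, 12; j runs 2, 4, 6 — each is linear in n (n = 1, 2, …).
For term 5, n = 5, so the run lengths are 10, 20, 10.

ppppppppppddddddddddddddddddddjjjjjjjjjj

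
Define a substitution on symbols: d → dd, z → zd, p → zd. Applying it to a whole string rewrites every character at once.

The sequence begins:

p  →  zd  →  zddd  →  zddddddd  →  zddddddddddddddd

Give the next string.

zddddddddddddddddddddddddddddddd

Replace each of the 16 characters of zddddddddddddddd in place — zd dd dd dd dd dd dd dd dd dd dd dd dd dd dd dd — and concatenate.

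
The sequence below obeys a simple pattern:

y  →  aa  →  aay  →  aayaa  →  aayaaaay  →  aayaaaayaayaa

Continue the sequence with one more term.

aayaaaayaayaaaayaaaay

From term 3 onward, concatenate the last term with the second-to-last: aa·y = aay, aay·aa = aayaa, …
The next term joins aayaaaayaayaa and aayaaaay.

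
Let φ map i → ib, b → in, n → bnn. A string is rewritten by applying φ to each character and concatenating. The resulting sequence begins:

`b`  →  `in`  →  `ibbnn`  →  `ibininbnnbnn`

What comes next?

Apply φ to ibininbnnbnn symbol by symbol: i→ib, b→in, i→ib, n→bnn, i→ib, n→bnn, b→in, n→bnn, n→bnn, b→in, n→bnn, n→bnn; joined: ib in ib bnn ib bnn in bnn bnn in bnn bnn.

ibinibbnnibbnninbnnbnninbnnbnn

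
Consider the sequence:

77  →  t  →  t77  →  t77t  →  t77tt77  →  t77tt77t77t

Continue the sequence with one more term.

t77tt77t77tt77tt77

This is a Fibonacci-style word recurrence s(k) = s(k−1)·s(k−2): e.g. t·77 = t77.
Continuing: t77tt77t77t · t77tt77 gives term 7.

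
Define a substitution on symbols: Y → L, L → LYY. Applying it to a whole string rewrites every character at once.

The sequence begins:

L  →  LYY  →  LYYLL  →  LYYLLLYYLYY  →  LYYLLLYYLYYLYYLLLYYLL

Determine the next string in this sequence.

Rewriting the 21 symbols of LYYLLLYYLYYLYYLLLYYLL one by one yields LYY L L LYY LYY LYY L L LYY L L LYY L L LYY LYY LYY L L LYY LYY; concatenated:

LYYLLLYYLYYLYYLLLYYLLLYYLLLYYLYYLYYLLLYYLYY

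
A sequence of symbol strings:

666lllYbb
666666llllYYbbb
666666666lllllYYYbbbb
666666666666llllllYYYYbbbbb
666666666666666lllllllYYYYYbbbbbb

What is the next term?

666666666666666666llllllllYYYYYYbbbbbbb

The n-th term is 3n 6's then n+2 l's then n Y's then n+1 b's (n = 1, 2, …).
Setting n = 6 gives 18, 8, 6, 7 characters in each block.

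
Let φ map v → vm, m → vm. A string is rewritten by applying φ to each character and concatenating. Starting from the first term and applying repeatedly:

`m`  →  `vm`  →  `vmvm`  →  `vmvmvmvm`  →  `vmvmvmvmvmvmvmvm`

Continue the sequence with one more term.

vmvmvmvmvmvmvmvmvmvmvmvmvmvmvmvm

φ(vmvmvmvmvmvmvmvm) expands symbol-by-symbol to vm vm vm vm vm vm vm vm vm vm vm vm vm vm vm vm; joining the 16 pieces gives the next term.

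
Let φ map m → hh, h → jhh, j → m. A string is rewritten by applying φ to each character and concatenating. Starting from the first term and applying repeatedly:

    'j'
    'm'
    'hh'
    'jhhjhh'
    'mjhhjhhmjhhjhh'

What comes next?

Rewriting the 14 symbols of mjhhjhhmjhhjhh one by one yields hh m jhh jhh m jhh jhh hh m jhh jhh m jhh jhh; concatenated:

hhmjhhjhhmjhhjhhhhmjhhjhhmjhhjhh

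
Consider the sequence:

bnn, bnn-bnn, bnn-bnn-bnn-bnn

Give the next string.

s(k+1) = s(k)·-·s(k) — each term doubles the last with '-' between the halves.
One more doubling of bnn-bnn-bnn-bnn gives the answer.

bnn-bnn-bnn-bnn-bnn-bnn-bnn-bnn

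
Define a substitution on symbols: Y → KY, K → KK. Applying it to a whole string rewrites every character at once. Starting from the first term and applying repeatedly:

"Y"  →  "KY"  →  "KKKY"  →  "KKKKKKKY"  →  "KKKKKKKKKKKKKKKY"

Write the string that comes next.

Applying the rule to each of the 16 symbols of KKKKKKKKKKKKKKKY gives the pieces KK KK KK KK KK KK KK KK KK KK KK KK KK KK KK KY, which concatenate to the answer.

KKKKKKKKKKKKKKKKKKKKKKKKKKKKKKKY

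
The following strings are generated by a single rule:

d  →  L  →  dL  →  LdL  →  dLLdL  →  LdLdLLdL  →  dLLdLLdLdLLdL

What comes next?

Each term (from the third on) is the two preceding terms concatenated in order: term 3 = d·L = dL.
The next term joins LdLdLLdL and dLLdLLdLdLLdL.

LdLdLLdLdLLdLLdLdLLdL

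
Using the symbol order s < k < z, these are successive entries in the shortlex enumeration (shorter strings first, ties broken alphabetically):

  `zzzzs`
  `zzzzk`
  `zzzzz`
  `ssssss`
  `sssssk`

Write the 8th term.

sssskk

Stepping forward 3 times from sssssk: sssssk → sssssz → ssssks, then the target.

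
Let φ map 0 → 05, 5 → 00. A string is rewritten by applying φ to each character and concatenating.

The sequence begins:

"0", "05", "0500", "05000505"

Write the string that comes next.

Expanding 05000505: 0→05, 5→00, 0→05, 0→05, 0→05, 5→00, 0→05, 5→00. Concatenated: 05 00 05 05 05 00 05 00.

0500050505000500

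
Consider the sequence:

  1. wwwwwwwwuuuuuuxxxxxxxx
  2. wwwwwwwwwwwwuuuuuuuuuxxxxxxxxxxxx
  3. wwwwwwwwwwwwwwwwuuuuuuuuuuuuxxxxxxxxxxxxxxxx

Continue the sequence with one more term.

wwwwwwwwwwwwwwwwwwwwuuuuuuuuuuuuuuuxxxxxxxxxxxxxxxxxxxx

Term n consists of 4n w's, followed by 3n u's, followed by 4n x's, where the shown terms are n = 2, 3, 4.
At n = 5 the blocks have lengths 20, 15, 20.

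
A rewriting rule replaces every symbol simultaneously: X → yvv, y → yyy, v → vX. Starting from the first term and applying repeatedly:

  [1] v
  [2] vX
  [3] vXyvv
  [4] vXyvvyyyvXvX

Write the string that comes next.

vXyvvyyyvXvXyyyyyyyyyvXyvvvXyvv

Apply φ to vXyvvyyyvXvX symbol by symbol: v→vX, X→yvv, y→yyy, v→vX, v→vX, y→yyy, y→yyy, y→yyy, v→vX, X→yvv, v→vX, X→yvv; joined: vX yvv yyy vX vX yyy yyy yyy vX yvv vX yvv.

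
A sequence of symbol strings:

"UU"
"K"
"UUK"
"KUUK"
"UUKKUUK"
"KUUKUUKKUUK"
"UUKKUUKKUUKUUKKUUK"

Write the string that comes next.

This is a Fibonacci-style word recurrence s(k) = s(k−2)·s(k−1): e.g. UU·K = UUK.
So term 8 is KUUKUUKKUUK·UUKKUUKKUUKUUKKUUK.

KUUKUUKKUUKUUKKUUKKUUKUUKKUUK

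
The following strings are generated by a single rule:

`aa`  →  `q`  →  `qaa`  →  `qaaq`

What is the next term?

qaaqqaa

From term 3 onward, concatenate the last term with the second-to-last: q·aa = qaa, qaa·q = qaaq, …
Continuing: qaaq · qaa gives term 5.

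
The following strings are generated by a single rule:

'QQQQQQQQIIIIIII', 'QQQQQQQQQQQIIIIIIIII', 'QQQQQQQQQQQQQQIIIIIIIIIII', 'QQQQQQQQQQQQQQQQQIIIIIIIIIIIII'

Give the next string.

Reading off run lengths: Q runs 8, 11, 14, 17; I runs 7, 9, 11, 13 — each is linear in n, where the shown terms are n = 3, 4, 5, 6.
At n = 7 the blocks have lengths 20, 15.

QQQQQQQQQQQQQQQQQQQQIIIIIIIIIIIIIII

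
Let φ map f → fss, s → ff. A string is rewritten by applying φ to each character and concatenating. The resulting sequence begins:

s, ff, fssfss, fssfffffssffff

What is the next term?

φ(fssfffffssffff) expands symbol-by-symbol to fss ff ff fss fss fss fss fss ff ff fss fss fss fss; joining the 14 pieces gives the next term.

fssfffffssfssfssfssfssfffffssfssfssfss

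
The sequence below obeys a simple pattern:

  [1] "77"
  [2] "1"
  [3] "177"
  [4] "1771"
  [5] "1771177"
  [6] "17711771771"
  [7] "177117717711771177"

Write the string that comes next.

17711771771177117717711771771

From term 3 onward, concatenate the last term with the second-to-last: 1·77 = 177, 177·1 = 1771, …
So term 8 is 177117717711771177·17711771771.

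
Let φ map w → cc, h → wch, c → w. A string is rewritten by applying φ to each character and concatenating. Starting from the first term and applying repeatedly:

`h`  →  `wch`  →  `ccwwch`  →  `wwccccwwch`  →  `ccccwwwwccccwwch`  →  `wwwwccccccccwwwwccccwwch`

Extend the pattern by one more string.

Rewriting the 24 symbols of wwwwccccccccwwwwccccwwch one by one yields cc cc cc cc w w w w w w w w cc cc cc cc w w w w cc cc w wch; concatenated:

ccccccccwwwwwwwwccccccccwwwwccccwwch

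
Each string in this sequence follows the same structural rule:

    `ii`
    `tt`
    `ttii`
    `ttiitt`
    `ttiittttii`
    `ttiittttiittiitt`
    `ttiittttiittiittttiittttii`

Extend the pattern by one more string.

ttiittttiittiittttiittttiittiittttiittiitt

This is a Fibonacci-style word recurrence s(k) = s(k−1)·s(k−2): e.g. tt·ii = ttii.
So term 8 is ttiittttiittiittttiittttii·ttiittttiittiitt.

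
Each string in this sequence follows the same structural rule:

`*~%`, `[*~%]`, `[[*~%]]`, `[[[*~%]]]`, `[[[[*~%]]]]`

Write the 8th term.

[[[[[[[*~%]]]]]]]

Every step adds [ to the front and ] to the end of the previous string.
From [[[[*~%]]]], 3 further steps: [[[[*~%]]]] → [[[[[*~%]]]]] → [[[[[[*~%]]]]]] → (answer).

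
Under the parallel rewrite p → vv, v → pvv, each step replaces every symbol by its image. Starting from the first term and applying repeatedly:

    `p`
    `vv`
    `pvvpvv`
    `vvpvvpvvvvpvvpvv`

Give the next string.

pvvpvvvvpvvpvvvvpvvpvvpvvpvvvvpvvpvvvvpvvpvv

Applying the rule to each of the 16 symbols of vvpvvpvvvvpvvpvv gives the pieces pvv pvv vv pvv pvv vv pvv pvv pvv pvv vv pvv pvv vv pvv pvv, which concatenate to the answer.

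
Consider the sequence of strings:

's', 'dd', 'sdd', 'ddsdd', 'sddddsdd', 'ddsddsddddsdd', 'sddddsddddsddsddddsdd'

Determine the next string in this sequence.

From term 3 onward, concatenate the second-to-last term with the last: s·dd = sdd, dd·sdd = ddsdd, …
The next term joins ddsddsddddsdd and sddddsddddsddsddddsdd.

ddsddsddddsddsddddsddddsddsddddsdd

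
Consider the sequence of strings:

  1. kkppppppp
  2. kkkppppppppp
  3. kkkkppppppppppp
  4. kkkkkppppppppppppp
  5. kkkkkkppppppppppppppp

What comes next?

kkkkkkkppppppppppppppppp

Term n consists of n-1 k's, followed by 2n+1 p's, where the shown terms are n = 3, 4, 5, 6, 7.
At n = 8 the blocks have lengths 7, 17.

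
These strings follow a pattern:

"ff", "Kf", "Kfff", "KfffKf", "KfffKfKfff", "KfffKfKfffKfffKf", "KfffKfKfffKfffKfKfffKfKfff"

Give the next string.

KfffKfKfffKfffKfKfffKfKfffKfffKfKfffKfffKf

This is a Fibonacci-style word recurrence s(k) = s(k−1)·s(k−2): e.g. Kf·ff = Kfff.
So term 8 is KfffKfKfffKfffKfKfffKfKfff·KfffKfKfffKfffKf.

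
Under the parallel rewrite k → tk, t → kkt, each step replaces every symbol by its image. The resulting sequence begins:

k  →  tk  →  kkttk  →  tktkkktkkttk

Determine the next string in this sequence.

kkttkkkttktktkkkttktkkktkkttk

Expanding tktkkktkkttk: t→kkt, k→tk, t→kkt, k→tk, k→tk, k→tk, t→kkt, k→tk, k→tk, t→kkt, t→kkt, k→tk. Concatenated: kkt tk kkt tk tk tk kkt tk tk kkt kkt tk.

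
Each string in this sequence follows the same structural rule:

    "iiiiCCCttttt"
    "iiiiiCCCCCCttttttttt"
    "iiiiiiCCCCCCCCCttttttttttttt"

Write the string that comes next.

iiiiiiiCCCCCCCCCCCCttttttttttttttttt

Term n consists of n+3 i's, followed by 3n C's, followed by 4n+1 t's (n = 1, 2, …).
For the next term, n = 4, so the run lengths are 7, 12, 17.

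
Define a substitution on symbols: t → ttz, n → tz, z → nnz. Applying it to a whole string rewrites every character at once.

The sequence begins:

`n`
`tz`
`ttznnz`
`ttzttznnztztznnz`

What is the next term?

ttzttznnzttzttznnztztznnzttznnzttznnztztznnz

Applying the rule to each of the 16 symbols of ttzttznnztztznnz gives the pieces ttz ttz nnz ttz ttz nnz tz tz nnz ttz nnz ttz nnz tz tz nnz, which concatenate to the answer.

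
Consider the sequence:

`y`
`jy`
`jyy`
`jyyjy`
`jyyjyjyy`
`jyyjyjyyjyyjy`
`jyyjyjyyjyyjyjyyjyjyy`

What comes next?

jyyjyjyyjyyjyjyyjyjyyjyyjyjyyjyyjy

This is a Fibonacci-style word recurrence s(k) = s(k−1)·s(k−2): e.g. jy·y = jyy.
So term 8 is jyyjyjyyjyyjyjyyjyjyy·jyyjyjyyjyyjy.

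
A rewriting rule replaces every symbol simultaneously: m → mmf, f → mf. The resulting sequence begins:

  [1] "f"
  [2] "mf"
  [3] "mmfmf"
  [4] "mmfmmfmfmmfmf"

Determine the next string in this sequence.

mmfmmfmfmmfmmfmfmmfmfmmfmmfmfmmfmf

φ(mmfmmfmfmmfmf) expands symbol-by-symbol to mmf mmf mf mmf mmf mf mmf mf mmf mmf mf mmf mf; joining the 13 pieces gives the next term.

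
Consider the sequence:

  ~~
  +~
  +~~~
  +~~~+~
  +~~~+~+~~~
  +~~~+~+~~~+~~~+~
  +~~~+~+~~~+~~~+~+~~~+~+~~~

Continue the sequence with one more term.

This is a Fibonacci-style word recurrence s(k) = s(k−1)·s(k−2): e.g. +~·~~ = +~~~.
So term 8 is +~~~+~+~~~+~~~+~+~~~+~+~~~·+~~~+~+~~~+~~~+~.

+~~~+~+~~~+~~~+~+~~~+~+~~~+~~~+~+~~~+~~~+~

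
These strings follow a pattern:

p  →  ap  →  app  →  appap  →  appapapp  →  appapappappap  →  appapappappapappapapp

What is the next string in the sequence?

Each term (from the third on) is the previous term followed by the one before it: term 3 = ap·p = app.
So term 8 is appapappappapappapapp·appapappappap.

appapappappapappapappappapappappap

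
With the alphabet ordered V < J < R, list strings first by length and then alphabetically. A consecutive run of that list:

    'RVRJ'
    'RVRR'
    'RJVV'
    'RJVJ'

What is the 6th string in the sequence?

Stepping forward 2 times from RJVJ: RJVJ → RJVR, then the target.

RJJV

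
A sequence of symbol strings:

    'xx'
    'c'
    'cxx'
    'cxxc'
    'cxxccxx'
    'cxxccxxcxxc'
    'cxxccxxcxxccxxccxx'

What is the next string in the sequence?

This is a Fibonacci-style word recurrence s(k) = s(k−1)·s(k−2): e.g. c·xx = cxx.
So term 8 is cxxccxxcxxccxxccxx·cxxccxxcxxc.

cxxccxxcxxccxxccxxcxxccxxcxxc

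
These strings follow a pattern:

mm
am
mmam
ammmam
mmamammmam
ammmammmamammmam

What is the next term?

Each term (from the third on) is the two preceding terms concatenated in order: term 3 = mm·am = mmam.
Continuing: mmamammmam · ammmammmamammmam gives term 7.

mmamammmamammmammmamammmam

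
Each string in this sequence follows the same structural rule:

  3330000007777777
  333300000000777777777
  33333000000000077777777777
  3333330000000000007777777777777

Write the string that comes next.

333333300000000000000777777777777777

Reading off run lengths: 3 runs 3, 4, 5, 6; 0 runs 6, 8, 10, 12; 7 runs 7, 9, 11, 13 — each is linear in n, where the shown terms are n = 3, 4, 5, 6.
At n = 7 the blocks have lengths 7, 14, 15.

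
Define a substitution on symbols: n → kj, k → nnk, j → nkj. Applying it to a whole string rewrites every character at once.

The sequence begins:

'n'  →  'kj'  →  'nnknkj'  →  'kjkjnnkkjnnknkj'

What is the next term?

Replace each of the 15 characters of kjkjnnkkjnnknkj in place — nnk nkj nnk nkj kj kj nnk nnk nkj kj kj nnk kj nnk nkj — and concatenate.

nnknkjnnknkjkjkjnnknnknkjkjkjnnkkjnnknkj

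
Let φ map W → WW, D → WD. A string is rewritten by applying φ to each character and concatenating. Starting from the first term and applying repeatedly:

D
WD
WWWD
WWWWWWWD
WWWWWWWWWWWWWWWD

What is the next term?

Rewriting the 16 symbols of WWWWWWWWWWWWWWWD one by one yields WW WW WW WW WW WW WW WW WW WW WW WW WW WW WW WD; concatenated:

WWWWWWWWWWWWWWWWWWWWWWWWWWWWWWWD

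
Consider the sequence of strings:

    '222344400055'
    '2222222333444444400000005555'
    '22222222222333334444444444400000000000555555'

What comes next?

Each string has the form 2^{4n-1} 3^{2n-1} 4^{4n-1} 0^{4n-1} 5^{2n} (n = 1, 2, …).
At n = 4 the blocks have lengths 15, 7, 15, 15, 8.

222222222222222333333344444444444444400000000000000055555555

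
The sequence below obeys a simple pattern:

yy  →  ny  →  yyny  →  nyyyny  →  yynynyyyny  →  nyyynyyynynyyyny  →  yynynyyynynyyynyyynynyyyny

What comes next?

Each term (from the third on) is the two preceding terms concatenated in order: term 3 = yy·ny = yyny.
The next term joins nyyynyyynynyyyny and yynynyyynynyyynyyynynyyyny.

nyyynyyynynyyynyyynynyyynynyyynyyynynyyyny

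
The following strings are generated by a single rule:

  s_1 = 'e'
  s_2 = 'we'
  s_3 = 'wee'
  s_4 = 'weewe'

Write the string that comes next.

weewewee

From term 3 onward, concatenate the last term with the second-to-last: we·e = wee, wee·we = weewe, …
The next term joins weewe and wee.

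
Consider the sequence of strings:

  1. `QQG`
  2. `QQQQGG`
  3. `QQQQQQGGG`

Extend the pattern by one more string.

QQQQQQQQGGGG

Each string has the form Q^{2n} G^{n} (n = 1, 2, …).
At n = 4 the blocks have lengths 8, 4.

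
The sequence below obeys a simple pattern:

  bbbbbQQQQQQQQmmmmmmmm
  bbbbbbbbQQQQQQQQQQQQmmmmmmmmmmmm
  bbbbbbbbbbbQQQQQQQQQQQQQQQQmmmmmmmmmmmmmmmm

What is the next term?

bbbbbbbbbbbbbbQQQQQQQQQQQQQQQQQQQQmmmmmmmmmmmmmmmmmmmm

Each string has the form b^{3n-1} Q^{4n} m^{4n}, where the shown terms are n = 2, 3, 4.
For the next term, n = 5, so the run lengths are 14, 20, 20.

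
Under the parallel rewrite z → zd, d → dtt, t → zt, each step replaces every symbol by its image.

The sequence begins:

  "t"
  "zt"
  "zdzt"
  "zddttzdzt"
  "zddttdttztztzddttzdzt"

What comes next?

zddttdttztztdttztztzdztzdztzddttdttztztzddttzdzt

Replace each of the 21 characters of zddttdttztztzddttzdzt in place — zd dtt dtt zt zt dtt zt zt zd zt zd zt zd dtt dtt zt zt zd dtt zd zt — and concatenate.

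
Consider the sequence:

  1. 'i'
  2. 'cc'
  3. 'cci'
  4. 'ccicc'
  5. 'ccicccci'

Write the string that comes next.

ccicccciccicc

This is a Fibonacci-style word recurrence s(k) = s(k−1)·s(k−2): e.g. cc·i = cci.
The next term joins ccicccci and ccicc.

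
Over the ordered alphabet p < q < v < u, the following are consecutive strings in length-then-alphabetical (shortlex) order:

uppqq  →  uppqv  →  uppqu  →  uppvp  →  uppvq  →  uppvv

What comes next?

The successor of uppvv increments the rightmost position that isn't already u and resets every position after it to p.

uppvu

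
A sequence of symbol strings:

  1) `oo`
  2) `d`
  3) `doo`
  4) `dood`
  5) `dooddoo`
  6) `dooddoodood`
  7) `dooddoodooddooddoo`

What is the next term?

From term 3 onward, concatenate the last term with the second-to-last: d·oo = doo, doo·d = dood, …
So term 8 is dooddoodooddooddoo·dooddoodood.

dooddoodooddooddoodooddoodood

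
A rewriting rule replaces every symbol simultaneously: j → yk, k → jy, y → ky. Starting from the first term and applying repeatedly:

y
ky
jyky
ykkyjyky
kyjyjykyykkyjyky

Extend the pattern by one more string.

Replace each of the 16 characters of kyjyjykyykkyjyky in place — jy ky yk ky yk ky jy ky ky jy jy ky yk ky jy ky — and concatenate.

jykyykkyykkyjykykyjyjykyykkyjyky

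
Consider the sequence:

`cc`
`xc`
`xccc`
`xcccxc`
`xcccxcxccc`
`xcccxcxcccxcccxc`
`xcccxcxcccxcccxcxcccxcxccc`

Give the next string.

Each term (from the third on) is the previous term followed by the one before it: term 3 = xc·cc = xccc.
So term 8 is xcccxcxcccxcccxcxcccxcxccc·xcccxcxcccxcccxc.

xcccxcxcccxcccxcxcccxcxcccxcccxcxcccxcccxc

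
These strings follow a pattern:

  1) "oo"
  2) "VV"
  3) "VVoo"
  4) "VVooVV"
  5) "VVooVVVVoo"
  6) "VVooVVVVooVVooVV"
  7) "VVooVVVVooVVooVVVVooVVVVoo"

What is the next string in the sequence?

From term 3 onward, concatenate the last term with the second-to-last: VV·oo = VVoo, VVoo·VV = VVooVV, …
Continuing: VVooVVVVooVVooVVVVooVVVVoo · VVooVVVVooVVooVV gives term 8.

VVooVVVVooVVooVVVVooVVVVooVVooVVVVooVVooVV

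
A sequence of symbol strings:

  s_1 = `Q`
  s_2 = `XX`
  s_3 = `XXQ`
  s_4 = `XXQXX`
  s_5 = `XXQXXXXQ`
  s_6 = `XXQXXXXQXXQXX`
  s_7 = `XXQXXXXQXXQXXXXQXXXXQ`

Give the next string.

XXQXXXXQXXQXXXXQXXXXQXXQXXXXQXXQXX

This is a Fibonacci-style word recurrence s(k) = s(k−1)·s(k−2): e.g. XX·Q = XXQ.
So term 8 is XXQXXXXQXXQXXXXQXXXXQ·XXQXXXXQXXQXX.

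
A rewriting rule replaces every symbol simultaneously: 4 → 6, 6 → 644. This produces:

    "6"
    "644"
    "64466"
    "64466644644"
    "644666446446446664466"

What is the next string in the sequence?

Rewriting the 21 symbols of 644666446446446664466 one by one yields 644 6 6 644 644 644 6 6 644 6 6 644 6 6 644 644 644 6 6 644 644; concatenated:

6446664464464466644666446664464464466644644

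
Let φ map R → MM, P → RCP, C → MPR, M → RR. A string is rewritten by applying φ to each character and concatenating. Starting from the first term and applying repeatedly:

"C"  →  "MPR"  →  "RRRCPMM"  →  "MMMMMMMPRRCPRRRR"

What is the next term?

RRRRRRRRRRRRRRRCPMMMMMPRRCPMMMMMMMM

Applying the rule to each of the 16 symbols of MMMMMMMPRRCPRRRR gives the pieces RR RR RR RR RR RR RR RCP MM MM MPR RCP MM MM MM MM, which concatenate to the answer.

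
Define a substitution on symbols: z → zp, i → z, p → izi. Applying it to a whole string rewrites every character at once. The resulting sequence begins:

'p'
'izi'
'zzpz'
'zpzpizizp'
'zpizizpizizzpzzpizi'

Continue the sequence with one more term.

zpizizzpzzpizizzpzzpzpizizpzpizizzpz

Applying the rule to each of the 19 symbols of zpizizpizizzpzzpizi gives the pieces zp izi z zp z zp izi z zp z zp zp izi zp zp izi z zp z, which concatenate to the answer.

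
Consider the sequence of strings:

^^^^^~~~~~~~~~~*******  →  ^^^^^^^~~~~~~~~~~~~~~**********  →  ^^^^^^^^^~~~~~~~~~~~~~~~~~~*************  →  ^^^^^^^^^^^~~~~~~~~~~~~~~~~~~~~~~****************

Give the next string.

^^^^^^^^^^^^^~~~~~~~~~~~~~~~~~~~~~~~~~~*******************

Term n consists of 2n+1 ^'s, followed by 4n+2 ~'s, followed by 3n+1 *'s, where the shown terms are n = 2, 3, 4, 5.
Setting n = 6 gives 13, 26, 19 characters in each block.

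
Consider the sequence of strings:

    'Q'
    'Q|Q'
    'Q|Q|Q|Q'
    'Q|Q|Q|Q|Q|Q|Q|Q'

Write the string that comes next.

Each string is two copies of the previous one joined by '|'.
So the next term is two copies of Q|Q|Q|Q|Q|Q|Q|Q with '|' between the halves.

Q|Q|Q|Q|Q|Q|Q|Q|Q|Q|Q|Q|Q|Q|Q|Q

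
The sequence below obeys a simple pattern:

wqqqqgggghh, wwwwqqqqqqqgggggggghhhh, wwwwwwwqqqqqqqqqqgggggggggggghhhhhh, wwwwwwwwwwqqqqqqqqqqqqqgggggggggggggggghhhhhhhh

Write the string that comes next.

wwwwwwwwwwwwwqqqqqqqqqqqqqqqqgggggggggggggggggggghhhhhhhhhh

Reading off run lengths: w runs 1, 4, 7, 10; q runs 4, 7, 10, 13; g runs 4, 8, 12, 16; h runs 2, 4, 6, 8 — each is linear in n (n = 1, 2, …).
For the next term, n = 5, so the run lengths are 13, 16, 20, 10.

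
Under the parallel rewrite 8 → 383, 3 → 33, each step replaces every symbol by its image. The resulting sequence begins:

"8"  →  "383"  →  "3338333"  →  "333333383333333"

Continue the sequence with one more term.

Rewriting the 15 symbols of 333333383333333 one by one yields 33 33 33 33 33 33 33 383 33 33 33 33 33 33 33; concatenated:

3333333333333338333333333333333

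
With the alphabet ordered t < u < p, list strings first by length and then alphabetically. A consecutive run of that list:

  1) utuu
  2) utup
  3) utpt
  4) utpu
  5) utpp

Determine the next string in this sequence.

The successor of utpp increments the rightmost position that isn't already p and resets every position after it to t.

uutt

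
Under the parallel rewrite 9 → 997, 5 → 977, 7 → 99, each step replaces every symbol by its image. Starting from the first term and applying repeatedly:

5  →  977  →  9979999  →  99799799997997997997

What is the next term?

Rewriting the 20 symbols of 99799799997997997997 one by one yields 997 997 99 997 997 99 997 997 997 997 99 997 997 99 997 997 99 997 997 99; concatenated:

997997999979979999799799799799997997999979979999799799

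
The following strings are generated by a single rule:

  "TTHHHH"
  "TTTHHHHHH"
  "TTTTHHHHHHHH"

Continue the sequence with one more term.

TTTTTHHHHHHHHHH

Reading off run lengths: T runs 2, 3, 4; H runs 4, 6, 8 — each is linear in n, where the shown terms are n = 2, 3, 4.
Setting n = 5 gives 5, 10 characters in each block.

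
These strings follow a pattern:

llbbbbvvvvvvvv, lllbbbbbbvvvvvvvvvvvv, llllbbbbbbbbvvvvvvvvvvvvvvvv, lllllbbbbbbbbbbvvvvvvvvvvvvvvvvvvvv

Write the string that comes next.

Each string has the form l^{n} b^{2n} v^{4n}, where the shown terms are n = 2, 3, 4, 5.
Setting n = 6 gives 6, 12, 24 characters in each block.

llllllbbbbbbbbbbbbvvvvvvvvvvvvvvvvvvvvvvvv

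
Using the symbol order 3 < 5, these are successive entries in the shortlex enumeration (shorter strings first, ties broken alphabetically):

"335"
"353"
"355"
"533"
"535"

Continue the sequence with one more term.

Treat 535 as a base-2 numeral over the given alphabet and add one, carrying through any trailing 5's.

553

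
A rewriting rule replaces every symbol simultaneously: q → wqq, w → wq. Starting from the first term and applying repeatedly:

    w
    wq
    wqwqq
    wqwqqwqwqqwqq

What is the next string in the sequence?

wqwqqwqwqqwqqwqwqqwqwqqwqqwqwqqwqq

φ(wqwqqwqwqqwqq) expands symbol-by-symbol to wq wqq wq wqq wqq wq wqq wq wqq wqq wq wqq wqq; joining the 13 pieces gives the next term.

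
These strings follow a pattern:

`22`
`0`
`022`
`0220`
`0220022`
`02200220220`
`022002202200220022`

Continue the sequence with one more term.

02200220220022002202200220220

This is a Fibonacci-style word recurrence s(k) = s(k−1)·s(k−2): e.g. 0·22 = 022.
The next term joins 022002202200220022 and 02200220220.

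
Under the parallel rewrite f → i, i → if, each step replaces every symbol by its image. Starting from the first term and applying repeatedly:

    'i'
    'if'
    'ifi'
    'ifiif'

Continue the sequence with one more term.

ifiififi

Apply φ to ifiif symbol by symbol: i→if, f→i, i→if, i→if, f→i; joined: if i if if i.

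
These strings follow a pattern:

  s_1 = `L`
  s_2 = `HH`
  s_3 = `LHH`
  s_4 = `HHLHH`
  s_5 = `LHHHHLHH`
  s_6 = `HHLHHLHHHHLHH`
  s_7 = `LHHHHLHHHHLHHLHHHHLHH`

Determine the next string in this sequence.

HHLHHLHHHHLHHLHHHHLHHHHLHHLHHHHLHH

Each term (from the third on) is the two preceding terms concatenated in order: term 3 = L·HH = LHH.
Continuing: HHLHHLHHHHLHH · LHHHHLHHHHLHHLHHHHLHH gives term 8.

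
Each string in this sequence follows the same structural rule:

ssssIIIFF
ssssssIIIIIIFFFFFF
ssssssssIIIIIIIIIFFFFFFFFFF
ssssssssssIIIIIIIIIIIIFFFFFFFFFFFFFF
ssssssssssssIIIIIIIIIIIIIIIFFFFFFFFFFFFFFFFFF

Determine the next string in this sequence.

The n-th term is 2n+2 s's then 3n I's then 4n-2 F's (n = 1, 2, …).
At n = 6 the blocks have lengths 14, 18, 22.

ssssssssssssssIIIIIIIIIIIIIIIIIIFFFFFFFFFFFFFFFFFFFFFF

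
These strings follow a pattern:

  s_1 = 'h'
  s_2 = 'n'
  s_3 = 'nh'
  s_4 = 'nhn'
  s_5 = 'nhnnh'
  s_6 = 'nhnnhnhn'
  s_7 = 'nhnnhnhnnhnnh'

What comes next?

From term 3 onward, concatenate the last term with the second-to-last: n·h = nh, nh·n = nhn, …
The next term joins nhnnhnhnnhnnh and nhnnhnhn.

nhnnhnhnnhnnhnhnnhnhn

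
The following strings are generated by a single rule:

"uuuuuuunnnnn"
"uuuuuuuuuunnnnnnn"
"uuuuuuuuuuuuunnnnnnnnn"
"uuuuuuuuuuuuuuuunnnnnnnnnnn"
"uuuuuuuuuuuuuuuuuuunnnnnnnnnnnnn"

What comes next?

uuuuuuuuuuuuuuuuuuuuuunnnnnnnnnnnnnnn

The n-th term is 3n+1 u's then 2n+1 n's, where the shown terms are n = 2, 3, 4, 5, 6.
For the next term, n = 7, so the run lengths are 22, 15.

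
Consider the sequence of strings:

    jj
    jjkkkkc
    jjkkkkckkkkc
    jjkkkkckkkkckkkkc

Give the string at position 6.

Every step adds kkkkc to the end: s(k+1) = s(k)·kkkkc.
From jjkkkkckkkkckkkkc, 2 further steps: jjkkkkckkkkckkkkc → jjkkkkckkkkckkkkckkkkc → (answer).

jjkkkkckkkkckkkkckkkkckkkkc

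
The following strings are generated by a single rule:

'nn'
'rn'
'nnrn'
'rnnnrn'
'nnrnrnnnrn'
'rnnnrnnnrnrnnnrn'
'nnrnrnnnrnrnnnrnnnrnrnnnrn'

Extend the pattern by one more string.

rnnnrnnnrnrnnnrnnnrnrnnnrnrnnnrnnnrnrnnnrn

Each term (from the third on) is the two preceding terms concatenated in order: term 3 = nn·rn = nnrn.
Continuing: rnnnrnnnrnrnnnrn · nnrnrnnnrnrnnnrnnnrnrnnnrn gives term 8.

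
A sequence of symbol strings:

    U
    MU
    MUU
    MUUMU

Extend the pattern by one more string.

MUUMUMUU

From term 3 onward, concatenate the last term with the second-to-last: MU·U = MUU, MUU·MU = MUUMU, …
So term 5 is MUUMU·MUU.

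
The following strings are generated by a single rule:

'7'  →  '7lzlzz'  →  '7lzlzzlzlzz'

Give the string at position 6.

The strings grow by a fixed suffix lzlzz each time.
From 7lzlzzlzlzz, 3 further steps: 7lzlzzlzlzz → 7lzlzzlzlzzlzlzz → 7lzlzzlzlzzlzlzzlzlzz → (answer).

7lzlzzlzlzzlzlzzlzlzzlzlzz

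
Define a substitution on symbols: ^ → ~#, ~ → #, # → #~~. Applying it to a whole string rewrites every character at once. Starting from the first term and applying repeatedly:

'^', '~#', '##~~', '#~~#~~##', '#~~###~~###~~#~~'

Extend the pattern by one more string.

Rewriting the 16 symbols of #~~###~~###~~#~~ one by one yields #~~ # # #~~ #~~ #~~ # # #~~ #~~ #~~ # # #~~ # #; concatenated:

#~~###~~#~~#~~###~~#~~#~~###~~##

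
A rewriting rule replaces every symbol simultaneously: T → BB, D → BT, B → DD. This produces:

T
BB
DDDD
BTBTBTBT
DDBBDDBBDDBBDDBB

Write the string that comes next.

BTBTDDDDBTBTDDDDBTBTDDDDBTBTDDDD

φ(DDBBDDBBDDBBDDBB) expands symbol-by-symbol to BT BT DD DD BT BT DD DD BT BT DD DD BT BT DD DD; joining the 16 pieces gives the next term.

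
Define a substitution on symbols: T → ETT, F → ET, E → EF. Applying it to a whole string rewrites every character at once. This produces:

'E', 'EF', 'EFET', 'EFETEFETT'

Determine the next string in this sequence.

Rewriting each symbol of EFETEFETT: E→EF, F→ET, E→EF, T→ETT, E→EF, F→ET, E→EF, T→ETT, T→ETT, which concatenates to EF ET EF ETT EF ET EF ETT ETT.

EFETEFETTEFETEFETTETT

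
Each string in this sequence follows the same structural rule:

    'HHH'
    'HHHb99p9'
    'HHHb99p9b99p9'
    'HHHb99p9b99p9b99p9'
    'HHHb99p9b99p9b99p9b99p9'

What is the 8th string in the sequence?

Each term is the previous one with b99p9 appended.
From HHHb99p9b99p9b99p9b99p9, 3 further steps: HHHb99p9b99p9b99p9b99p9 → HHHb99p9b99p9b99p9b99p9b99p9 → HHHb99p9b99p9b99p9b99p9b99p9b99p9 → (answer).

HHHb99p9b99p9b99p9b99p9b99p9b99p9b99p9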